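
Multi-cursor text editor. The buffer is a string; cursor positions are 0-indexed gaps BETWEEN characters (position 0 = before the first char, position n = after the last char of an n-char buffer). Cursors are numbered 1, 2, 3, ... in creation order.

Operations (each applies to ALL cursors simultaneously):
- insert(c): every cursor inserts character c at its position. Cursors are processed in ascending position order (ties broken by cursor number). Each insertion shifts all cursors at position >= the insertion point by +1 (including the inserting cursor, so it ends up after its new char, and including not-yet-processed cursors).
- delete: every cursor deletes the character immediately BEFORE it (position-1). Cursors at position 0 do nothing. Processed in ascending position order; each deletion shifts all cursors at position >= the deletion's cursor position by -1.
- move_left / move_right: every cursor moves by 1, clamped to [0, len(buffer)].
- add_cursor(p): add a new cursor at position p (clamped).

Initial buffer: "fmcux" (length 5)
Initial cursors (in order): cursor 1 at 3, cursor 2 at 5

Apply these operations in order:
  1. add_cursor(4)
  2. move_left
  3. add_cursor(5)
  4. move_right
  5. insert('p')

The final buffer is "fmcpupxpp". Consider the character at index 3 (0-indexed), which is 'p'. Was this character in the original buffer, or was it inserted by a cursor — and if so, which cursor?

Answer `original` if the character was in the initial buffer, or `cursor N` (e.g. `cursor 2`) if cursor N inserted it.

Answer: cursor 1

Derivation:
After op 1 (add_cursor(4)): buffer="fmcux" (len 5), cursors c1@3 c3@4 c2@5, authorship .....
After op 2 (move_left): buffer="fmcux" (len 5), cursors c1@2 c3@3 c2@4, authorship .....
After op 3 (add_cursor(5)): buffer="fmcux" (len 5), cursors c1@2 c3@3 c2@4 c4@5, authorship .....
After op 4 (move_right): buffer="fmcux" (len 5), cursors c1@3 c3@4 c2@5 c4@5, authorship .....
After op 5 (insert('p')): buffer="fmcpupxpp" (len 9), cursors c1@4 c3@6 c2@9 c4@9, authorship ...1.3.24
Authorship (.=original, N=cursor N): . . . 1 . 3 . 2 4
Index 3: author = 1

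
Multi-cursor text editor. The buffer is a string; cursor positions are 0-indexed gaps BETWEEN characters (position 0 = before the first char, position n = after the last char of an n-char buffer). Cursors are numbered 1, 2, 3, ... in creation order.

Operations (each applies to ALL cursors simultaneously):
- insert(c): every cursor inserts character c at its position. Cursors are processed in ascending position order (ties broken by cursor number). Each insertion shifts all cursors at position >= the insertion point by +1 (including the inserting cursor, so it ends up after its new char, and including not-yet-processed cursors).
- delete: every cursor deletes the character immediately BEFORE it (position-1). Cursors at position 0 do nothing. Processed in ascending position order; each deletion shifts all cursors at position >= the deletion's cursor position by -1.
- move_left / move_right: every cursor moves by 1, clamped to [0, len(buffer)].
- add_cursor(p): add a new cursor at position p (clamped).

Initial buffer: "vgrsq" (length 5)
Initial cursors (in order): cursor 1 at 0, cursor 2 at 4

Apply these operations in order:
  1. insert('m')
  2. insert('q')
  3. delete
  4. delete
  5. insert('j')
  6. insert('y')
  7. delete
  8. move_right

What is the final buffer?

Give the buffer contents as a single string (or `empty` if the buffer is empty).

After op 1 (insert('m')): buffer="mvgrsmq" (len 7), cursors c1@1 c2@6, authorship 1....2.
After op 2 (insert('q')): buffer="mqvgrsmqq" (len 9), cursors c1@2 c2@8, authorship 11....22.
After op 3 (delete): buffer="mvgrsmq" (len 7), cursors c1@1 c2@6, authorship 1....2.
After op 4 (delete): buffer="vgrsq" (len 5), cursors c1@0 c2@4, authorship .....
After op 5 (insert('j')): buffer="jvgrsjq" (len 7), cursors c1@1 c2@6, authorship 1....2.
After op 6 (insert('y')): buffer="jyvgrsjyq" (len 9), cursors c1@2 c2@8, authorship 11....22.
After op 7 (delete): buffer="jvgrsjq" (len 7), cursors c1@1 c2@6, authorship 1....2.
After op 8 (move_right): buffer="jvgrsjq" (len 7), cursors c1@2 c2@7, authorship 1....2.

Answer: jvgrsjq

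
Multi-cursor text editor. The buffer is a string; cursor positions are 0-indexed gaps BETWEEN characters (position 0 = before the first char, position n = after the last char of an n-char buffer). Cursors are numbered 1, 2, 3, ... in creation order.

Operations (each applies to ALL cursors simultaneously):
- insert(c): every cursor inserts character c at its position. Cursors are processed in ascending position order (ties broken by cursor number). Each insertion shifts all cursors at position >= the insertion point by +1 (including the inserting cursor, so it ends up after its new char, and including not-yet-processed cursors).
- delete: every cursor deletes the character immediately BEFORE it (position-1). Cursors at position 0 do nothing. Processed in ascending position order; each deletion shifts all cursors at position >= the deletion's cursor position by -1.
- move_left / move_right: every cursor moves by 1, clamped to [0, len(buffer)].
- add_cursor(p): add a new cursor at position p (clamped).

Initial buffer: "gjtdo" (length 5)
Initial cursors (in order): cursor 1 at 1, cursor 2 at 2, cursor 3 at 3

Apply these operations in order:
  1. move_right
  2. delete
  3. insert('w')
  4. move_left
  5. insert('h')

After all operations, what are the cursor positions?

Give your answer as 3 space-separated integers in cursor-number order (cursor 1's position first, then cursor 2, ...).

After op 1 (move_right): buffer="gjtdo" (len 5), cursors c1@2 c2@3 c3@4, authorship .....
After op 2 (delete): buffer="go" (len 2), cursors c1@1 c2@1 c3@1, authorship ..
After op 3 (insert('w')): buffer="gwwwo" (len 5), cursors c1@4 c2@4 c3@4, authorship .123.
After op 4 (move_left): buffer="gwwwo" (len 5), cursors c1@3 c2@3 c3@3, authorship .123.
After op 5 (insert('h')): buffer="gwwhhhwo" (len 8), cursors c1@6 c2@6 c3@6, authorship .121233.

Answer: 6 6 6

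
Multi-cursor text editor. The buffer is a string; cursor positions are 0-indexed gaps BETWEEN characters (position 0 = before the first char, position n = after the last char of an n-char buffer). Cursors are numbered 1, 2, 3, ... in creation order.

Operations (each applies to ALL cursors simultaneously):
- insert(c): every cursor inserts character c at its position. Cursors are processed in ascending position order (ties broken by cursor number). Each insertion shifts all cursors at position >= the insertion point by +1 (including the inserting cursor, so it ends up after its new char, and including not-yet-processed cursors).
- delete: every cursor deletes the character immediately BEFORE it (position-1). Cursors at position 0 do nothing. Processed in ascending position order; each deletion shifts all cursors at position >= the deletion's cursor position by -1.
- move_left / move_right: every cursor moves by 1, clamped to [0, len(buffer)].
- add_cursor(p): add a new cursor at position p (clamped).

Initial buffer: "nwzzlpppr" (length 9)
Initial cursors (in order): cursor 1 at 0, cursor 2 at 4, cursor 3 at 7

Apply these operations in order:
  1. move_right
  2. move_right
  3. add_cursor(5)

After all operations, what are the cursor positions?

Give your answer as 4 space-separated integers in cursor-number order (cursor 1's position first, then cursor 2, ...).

Answer: 2 6 9 5

Derivation:
After op 1 (move_right): buffer="nwzzlpppr" (len 9), cursors c1@1 c2@5 c3@8, authorship .........
After op 2 (move_right): buffer="nwzzlpppr" (len 9), cursors c1@2 c2@6 c3@9, authorship .........
After op 3 (add_cursor(5)): buffer="nwzzlpppr" (len 9), cursors c1@2 c4@5 c2@6 c3@9, authorship .........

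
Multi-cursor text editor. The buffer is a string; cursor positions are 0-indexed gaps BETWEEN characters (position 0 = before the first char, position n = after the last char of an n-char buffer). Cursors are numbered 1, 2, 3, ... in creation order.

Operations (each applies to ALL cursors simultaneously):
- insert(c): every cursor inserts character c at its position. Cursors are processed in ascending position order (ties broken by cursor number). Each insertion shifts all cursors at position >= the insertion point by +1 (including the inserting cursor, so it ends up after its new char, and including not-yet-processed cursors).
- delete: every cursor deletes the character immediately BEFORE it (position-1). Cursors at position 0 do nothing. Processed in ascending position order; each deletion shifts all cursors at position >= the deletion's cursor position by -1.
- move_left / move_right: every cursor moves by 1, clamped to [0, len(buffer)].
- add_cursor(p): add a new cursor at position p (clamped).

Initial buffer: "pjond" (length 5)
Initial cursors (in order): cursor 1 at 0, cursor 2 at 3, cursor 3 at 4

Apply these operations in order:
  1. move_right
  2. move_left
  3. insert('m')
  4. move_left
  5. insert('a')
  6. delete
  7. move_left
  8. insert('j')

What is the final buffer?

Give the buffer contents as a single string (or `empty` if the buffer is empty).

After op 1 (move_right): buffer="pjond" (len 5), cursors c1@1 c2@4 c3@5, authorship .....
After op 2 (move_left): buffer="pjond" (len 5), cursors c1@0 c2@3 c3@4, authorship .....
After op 3 (insert('m')): buffer="mpjomnmd" (len 8), cursors c1@1 c2@5 c3@7, authorship 1...2.3.
After op 4 (move_left): buffer="mpjomnmd" (len 8), cursors c1@0 c2@4 c3@6, authorship 1...2.3.
After op 5 (insert('a')): buffer="ampjoamnamd" (len 11), cursors c1@1 c2@6 c3@9, authorship 11...22.33.
After op 6 (delete): buffer="mpjomnmd" (len 8), cursors c1@0 c2@4 c3@6, authorship 1...2.3.
After op 7 (move_left): buffer="mpjomnmd" (len 8), cursors c1@0 c2@3 c3@5, authorship 1...2.3.
After op 8 (insert('j')): buffer="jmpjjomjnmd" (len 11), cursors c1@1 c2@5 c3@8, authorship 11..2.23.3.

Answer: jmpjjomjnmd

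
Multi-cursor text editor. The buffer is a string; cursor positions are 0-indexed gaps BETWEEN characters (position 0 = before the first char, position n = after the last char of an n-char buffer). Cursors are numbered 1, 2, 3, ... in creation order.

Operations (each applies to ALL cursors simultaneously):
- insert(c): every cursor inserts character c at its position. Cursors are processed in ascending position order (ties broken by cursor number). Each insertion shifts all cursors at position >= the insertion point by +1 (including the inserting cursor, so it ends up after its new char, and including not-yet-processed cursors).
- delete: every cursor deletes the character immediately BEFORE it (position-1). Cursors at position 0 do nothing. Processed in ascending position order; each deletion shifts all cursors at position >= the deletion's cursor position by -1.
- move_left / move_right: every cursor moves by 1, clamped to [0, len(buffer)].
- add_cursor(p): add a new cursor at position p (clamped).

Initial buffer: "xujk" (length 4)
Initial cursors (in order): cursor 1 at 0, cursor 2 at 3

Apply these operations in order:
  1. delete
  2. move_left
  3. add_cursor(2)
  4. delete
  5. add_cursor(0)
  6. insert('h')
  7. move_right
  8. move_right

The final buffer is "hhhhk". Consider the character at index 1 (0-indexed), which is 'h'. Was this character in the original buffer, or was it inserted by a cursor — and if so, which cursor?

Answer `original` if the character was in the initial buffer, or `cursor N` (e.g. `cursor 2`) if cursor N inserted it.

Answer: cursor 2

Derivation:
After op 1 (delete): buffer="xuk" (len 3), cursors c1@0 c2@2, authorship ...
After op 2 (move_left): buffer="xuk" (len 3), cursors c1@0 c2@1, authorship ...
After op 3 (add_cursor(2)): buffer="xuk" (len 3), cursors c1@0 c2@1 c3@2, authorship ...
After op 4 (delete): buffer="k" (len 1), cursors c1@0 c2@0 c3@0, authorship .
After op 5 (add_cursor(0)): buffer="k" (len 1), cursors c1@0 c2@0 c3@0 c4@0, authorship .
After op 6 (insert('h')): buffer="hhhhk" (len 5), cursors c1@4 c2@4 c3@4 c4@4, authorship 1234.
After op 7 (move_right): buffer="hhhhk" (len 5), cursors c1@5 c2@5 c3@5 c4@5, authorship 1234.
After op 8 (move_right): buffer="hhhhk" (len 5), cursors c1@5 c2@5 c3@5 c4@5, authorship 1234.
Authorship (.=original, N=cursor N): 1 2 3 4 .
Index 1: author = 2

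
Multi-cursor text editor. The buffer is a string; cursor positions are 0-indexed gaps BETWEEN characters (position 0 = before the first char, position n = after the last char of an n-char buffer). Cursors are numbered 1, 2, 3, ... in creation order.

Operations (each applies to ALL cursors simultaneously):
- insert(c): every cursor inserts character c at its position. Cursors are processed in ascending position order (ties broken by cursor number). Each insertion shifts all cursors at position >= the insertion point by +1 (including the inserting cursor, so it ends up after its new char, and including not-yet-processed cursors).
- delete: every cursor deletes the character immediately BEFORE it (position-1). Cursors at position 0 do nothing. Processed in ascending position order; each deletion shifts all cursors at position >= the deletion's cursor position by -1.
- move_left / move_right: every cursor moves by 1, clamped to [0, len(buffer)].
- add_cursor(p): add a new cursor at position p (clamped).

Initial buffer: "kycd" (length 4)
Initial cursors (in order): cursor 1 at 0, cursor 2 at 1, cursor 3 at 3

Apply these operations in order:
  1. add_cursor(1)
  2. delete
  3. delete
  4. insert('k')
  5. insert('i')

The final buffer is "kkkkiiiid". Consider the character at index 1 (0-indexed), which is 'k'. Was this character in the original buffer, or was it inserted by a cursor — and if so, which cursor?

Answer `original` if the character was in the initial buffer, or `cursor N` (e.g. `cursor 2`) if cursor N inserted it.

After op 1 (add_cursor(1)): buffer="kycd" (len 4), cursors c1@0 c2@1 c4@1 c3@3, authorship ....
After op 2 (delete): buffer="yd" (len 2), cursors c1@0 c2@0 c4@0 c3@1, authorship ..
After op 3 (delete): buffer="d" (len 1), cursors c1@0 c2@0 c3@0 c4@0, authorship .
After op 4 (insert('k')): buffer="kkkkd" (len 5), cursors c1@4 c2@4 c3@4 c4@4, authorship 1234.
After op 5 (insert('i')): buffer="kkkkiiiid" (len 9), cursors c1@8 c2@8 c3@8 c4@8, authorship 12341234.
Authorship (.=original, N=cursor N): 1 2 3 4 1 2 3 4 .
Index 1: author = 2

Answer: cursor 2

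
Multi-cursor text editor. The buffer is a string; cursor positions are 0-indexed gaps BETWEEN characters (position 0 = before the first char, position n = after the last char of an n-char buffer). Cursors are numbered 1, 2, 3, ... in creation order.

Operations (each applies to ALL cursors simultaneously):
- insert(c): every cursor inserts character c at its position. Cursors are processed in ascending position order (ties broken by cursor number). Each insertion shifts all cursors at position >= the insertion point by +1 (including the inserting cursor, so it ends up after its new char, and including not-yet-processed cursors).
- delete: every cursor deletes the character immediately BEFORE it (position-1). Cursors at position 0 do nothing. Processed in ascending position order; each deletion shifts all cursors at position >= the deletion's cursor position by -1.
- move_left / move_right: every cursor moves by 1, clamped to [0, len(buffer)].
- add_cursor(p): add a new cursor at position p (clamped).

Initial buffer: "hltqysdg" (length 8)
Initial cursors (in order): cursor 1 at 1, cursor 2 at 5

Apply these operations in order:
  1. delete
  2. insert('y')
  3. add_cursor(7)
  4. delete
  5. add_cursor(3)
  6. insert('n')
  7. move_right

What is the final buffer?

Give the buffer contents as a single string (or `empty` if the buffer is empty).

Answer: nltqnnsng

Derivation:
After op 1 (delete): buffer="ltqsdg" (len 6), cursors c1@0 c2@3, authorship ......
After op 2 (insert('y')): buffer="yltqysdg" (len 8), cursors c1@1 c2@5, authorship 1...2...
After op 3 (add_cursor(7)): buffer="yltqysdg" (len 8), cursors c1@1 c2@5 c3@7, authorship 1...2...
After op 4 (delete): buffer="ltqsg" (len 5), cursors c1@0 c2@3 c3@4, authorship .....
After op 5 (add_cursor(3)): buffer="ltqsg" (len 5), cursors c1@0 c2@3 c4@3 c3@4, authorship .....
After op 6 (insert('n')): buffer="nltqnnsng" (len 9), cursors c1@1 c2@6 c4@6 c3@8, authorship 1...24.3.
After op 7 (move_right): buffer="nltqnnsng" (len 9), cursors c1@2 c2@7 c4@7 c3@9, authorship 1...24.3.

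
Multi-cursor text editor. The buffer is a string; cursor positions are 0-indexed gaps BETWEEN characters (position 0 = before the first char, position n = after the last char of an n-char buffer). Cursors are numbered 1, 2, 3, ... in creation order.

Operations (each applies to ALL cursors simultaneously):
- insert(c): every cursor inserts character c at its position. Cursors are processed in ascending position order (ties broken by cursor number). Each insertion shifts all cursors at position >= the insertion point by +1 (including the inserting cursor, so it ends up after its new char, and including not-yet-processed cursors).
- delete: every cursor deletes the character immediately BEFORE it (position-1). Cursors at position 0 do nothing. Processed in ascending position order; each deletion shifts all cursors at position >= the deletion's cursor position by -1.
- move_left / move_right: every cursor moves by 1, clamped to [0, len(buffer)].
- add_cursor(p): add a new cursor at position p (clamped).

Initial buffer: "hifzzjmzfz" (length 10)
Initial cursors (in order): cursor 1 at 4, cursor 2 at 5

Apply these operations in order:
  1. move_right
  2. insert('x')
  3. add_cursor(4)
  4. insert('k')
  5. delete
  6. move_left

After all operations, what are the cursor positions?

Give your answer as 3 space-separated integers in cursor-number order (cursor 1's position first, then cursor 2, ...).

Answer: 5 7 3

Derivation:
After op 1 (move_right): buffer="hifzzjmzfz" (len 10), cursors c1@5 c2@6, authorship ..........
After op 2 (insert('x')): buffer="hifzzxjxmzfz" (len 12), cursors c1@6 c2@8, authorship .....1.2....
After op 3 (add_cursor(4)): buffer="hifzzxjxmzfz" (len 12), cursors c3@4 c1@6 c2@8, authorship .....1.2....
After op 4 (insert('k')): buffer="hifzkzxkjxkmzfz" (len 15), cursors c3@5 c1@8 c2@11, authorship ....3.11.22....
After op 5 (delete): buffer="hifzzxjxmzfz" (len 12), cursors c3@4 c1@6 c2@8, authorship .....1.2....
After op 6 (move_left): buffer="hifzzxjxmzfz" (len 12), cursors c3@3 c1@5 c2@7, authorship .....1.2....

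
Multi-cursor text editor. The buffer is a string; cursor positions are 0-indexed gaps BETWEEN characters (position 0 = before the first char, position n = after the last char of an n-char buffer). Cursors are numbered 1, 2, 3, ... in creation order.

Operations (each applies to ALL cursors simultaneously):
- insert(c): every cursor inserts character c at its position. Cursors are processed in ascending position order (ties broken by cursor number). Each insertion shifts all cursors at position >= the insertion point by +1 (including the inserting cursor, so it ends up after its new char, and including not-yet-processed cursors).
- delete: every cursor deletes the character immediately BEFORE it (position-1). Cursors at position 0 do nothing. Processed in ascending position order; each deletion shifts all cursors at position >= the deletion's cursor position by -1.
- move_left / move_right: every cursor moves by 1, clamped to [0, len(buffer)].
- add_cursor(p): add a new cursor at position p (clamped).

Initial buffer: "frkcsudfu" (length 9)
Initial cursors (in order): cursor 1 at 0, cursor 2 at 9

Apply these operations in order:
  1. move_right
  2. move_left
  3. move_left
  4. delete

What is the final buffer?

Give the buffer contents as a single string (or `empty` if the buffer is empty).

Answer: frkcsufu

Derivation:
After op 1 (move_right): buffer="frkcsudfu" (len 9), cursors c1@1 c2@9, authorship .........
After op 2 (move_left): buffer="frkcsudfu" (len 9), cursors c1@0 c2@8, authorship .........
After op 3 (move_left): buffer="frkcsudfu" (len 9), cursors c1@0 c2@7, authorship .........
After op 4 (delete): buffer="frkcsufu" (len 8), cursors c1@0 c2@6, authorship ........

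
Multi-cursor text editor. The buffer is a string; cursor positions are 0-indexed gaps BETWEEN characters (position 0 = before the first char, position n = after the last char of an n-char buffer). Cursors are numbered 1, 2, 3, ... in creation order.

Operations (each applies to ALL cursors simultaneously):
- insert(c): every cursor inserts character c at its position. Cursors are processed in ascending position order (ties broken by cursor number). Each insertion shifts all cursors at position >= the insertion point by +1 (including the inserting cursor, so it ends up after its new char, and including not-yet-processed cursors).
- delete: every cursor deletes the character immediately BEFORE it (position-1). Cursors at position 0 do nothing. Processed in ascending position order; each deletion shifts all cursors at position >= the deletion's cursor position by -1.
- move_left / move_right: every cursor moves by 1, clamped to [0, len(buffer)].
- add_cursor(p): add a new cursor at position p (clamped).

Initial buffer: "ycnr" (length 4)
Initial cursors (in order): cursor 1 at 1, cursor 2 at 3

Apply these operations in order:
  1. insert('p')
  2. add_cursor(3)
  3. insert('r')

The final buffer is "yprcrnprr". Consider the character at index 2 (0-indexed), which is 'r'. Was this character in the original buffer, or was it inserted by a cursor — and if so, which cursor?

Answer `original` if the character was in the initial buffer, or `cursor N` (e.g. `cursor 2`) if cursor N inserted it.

Answer: cursor 1

Derivation:
After op 1 (insert('p')): buffer="ypcnpr" (len 6), cursors c1@2 c2@5, authorship .1..2.
After op 2 (add_cursor(3)): buffer="ypcnpr" (len 6), cursors c1@2 c3@3 c2@5, authorship .1..2.
After op 3 (insert('r')): buffer="yprcrnprr" (len 9), cursors c1@3 c3@5 c2@8, authorship .11.3.22.
Authorship (.=original, N=cursor N): . 1 1 . 3 . 2 2 .
Index 2: author = 1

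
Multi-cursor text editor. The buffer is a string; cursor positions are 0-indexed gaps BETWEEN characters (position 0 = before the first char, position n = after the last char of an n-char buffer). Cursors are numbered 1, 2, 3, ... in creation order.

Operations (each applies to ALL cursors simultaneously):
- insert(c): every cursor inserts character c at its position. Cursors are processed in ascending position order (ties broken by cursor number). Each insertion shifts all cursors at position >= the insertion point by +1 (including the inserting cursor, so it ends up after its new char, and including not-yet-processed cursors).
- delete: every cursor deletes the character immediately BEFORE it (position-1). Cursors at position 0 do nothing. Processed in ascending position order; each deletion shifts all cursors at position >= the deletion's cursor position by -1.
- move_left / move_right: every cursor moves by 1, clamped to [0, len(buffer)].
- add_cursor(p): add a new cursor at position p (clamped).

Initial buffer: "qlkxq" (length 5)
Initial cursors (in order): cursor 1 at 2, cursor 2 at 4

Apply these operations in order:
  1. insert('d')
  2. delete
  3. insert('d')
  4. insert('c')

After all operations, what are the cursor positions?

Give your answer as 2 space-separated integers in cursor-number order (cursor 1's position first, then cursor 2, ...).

After op 1 (insert('d')): buffer="qldkxdq" (len 7), cursors c1@3 c2@6, authorship ..1..2.
After op 2 (delete): buffer="qlkxq" (len 5), cursors c1@2 c2@4, authorship .....
After op 3 (insert('d')): buffer="qldkxdq" (len 7), cursors c1@3 c2@6, authorship ..1..2.
After op 4 (insert('c')): buffer="qldckxdcq" (len 9), cursors c1@4 c2@8, authorship ..11..22.

Answer: 4 8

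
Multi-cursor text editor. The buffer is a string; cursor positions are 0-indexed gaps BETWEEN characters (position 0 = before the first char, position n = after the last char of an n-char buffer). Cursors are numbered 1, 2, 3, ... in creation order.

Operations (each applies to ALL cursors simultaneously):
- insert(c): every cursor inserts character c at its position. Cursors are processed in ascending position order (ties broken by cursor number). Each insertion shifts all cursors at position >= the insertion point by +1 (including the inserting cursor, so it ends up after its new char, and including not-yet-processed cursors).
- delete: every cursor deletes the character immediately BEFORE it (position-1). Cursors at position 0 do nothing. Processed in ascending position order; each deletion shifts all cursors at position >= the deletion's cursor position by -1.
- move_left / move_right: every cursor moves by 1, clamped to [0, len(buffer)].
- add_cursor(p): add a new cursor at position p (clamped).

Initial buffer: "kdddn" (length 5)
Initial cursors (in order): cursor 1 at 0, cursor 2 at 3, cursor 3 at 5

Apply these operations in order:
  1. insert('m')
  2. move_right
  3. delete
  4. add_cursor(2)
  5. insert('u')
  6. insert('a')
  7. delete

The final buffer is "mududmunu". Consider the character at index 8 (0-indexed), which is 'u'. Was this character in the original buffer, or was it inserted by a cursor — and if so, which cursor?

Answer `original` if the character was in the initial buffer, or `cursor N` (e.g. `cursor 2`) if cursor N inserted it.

Answer: cursor 3

Derivation:
After op 1 (insert('m')): buffer="mkddmdnm" (len 8), cursors c1@1 c2@5 c3@8, authorship 1...2..3
After op 2 (move_right): buffer="mkddmdnm" (len 8), cursors c1@2 c2@6 c3@8, authorship 1...2..3
After op 3 (delete): buffer="mddmn" (len 5), cursors c1@1 c2@4 c3@5, authorship 1..2.
After op 4 (add_cursor(2)): buffer="mddmn" (len 5), cursors c1@1 c4@2 c2@4 c3@5, authorship 1..2.
After op 5 (insert('u')): buffer="mududmunu" (len 9), cursors c1@2 c4@4 c2@7 c3@9, authorship 11.4.22.3
After op 6 (insert('a')): buffer="muaduadmuanua" (len 13), cursors c1@3 c4@6 c2@10 c3@13, authorship 111.44.222.33
After op 7 (delete): buffer="mududmunu" (len 9), cursors c1@2 c4@4 c2@7 c3@9, authorship 11.4.22.3
Authorship (.=original, N=cursor N): 1 1 . 4 . 2 2 . 3
Index 8: author = 3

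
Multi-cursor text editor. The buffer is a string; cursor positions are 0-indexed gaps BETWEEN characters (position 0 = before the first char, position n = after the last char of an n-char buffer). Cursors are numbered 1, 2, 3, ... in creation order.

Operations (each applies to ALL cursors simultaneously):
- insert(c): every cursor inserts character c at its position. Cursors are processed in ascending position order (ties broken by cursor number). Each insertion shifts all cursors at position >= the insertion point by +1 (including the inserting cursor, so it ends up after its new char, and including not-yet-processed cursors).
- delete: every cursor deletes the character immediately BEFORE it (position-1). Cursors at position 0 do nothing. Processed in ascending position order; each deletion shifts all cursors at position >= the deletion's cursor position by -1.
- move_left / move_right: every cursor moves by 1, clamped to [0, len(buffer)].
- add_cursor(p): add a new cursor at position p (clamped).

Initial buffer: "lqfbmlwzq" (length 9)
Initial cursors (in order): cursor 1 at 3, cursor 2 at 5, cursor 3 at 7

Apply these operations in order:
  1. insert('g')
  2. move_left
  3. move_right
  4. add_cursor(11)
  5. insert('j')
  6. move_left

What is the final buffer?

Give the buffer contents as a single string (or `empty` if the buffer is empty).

Answer: lqfgjbmgjlwgjzjq

Derivation:
After op 1 (insert('g')): buffer="lqfgbmglwgzq" (len 12), cursors c1@4 c2@7 c3@10, authorship ...1..2..3..
After op 2 (move_left): buffer="lqfgbmglwgzq" (len 12), cursors c1@3 c2@6 c3@9, authorship ...1..2..3..
After op 3 (move_right): buffer="lqfgbmglwgzq" (len 12), cursors c1@4 c2@7 c3@10, authorship ...1..2..3..
After op 4 (add_cursor(11)): buffer="lqfgbmglwgzq" (len 12), cursors c1@4 c2@7 c3@10 c4@11, authorship ...1..2..3..
After op 5 (insert('j')): buffer="lqfgjbmgjlwgjzjq" (len 16), cursors c1@5 c2@9 c3@13 c4@15, authorship ...11..22..33.4.
After op 6 (move_left): buffer="lqfgjbmgjlwgjzjq" (len 16), cursors c1@4 c2@8 c3@12 c4@14, authorship ...11..22..33.4.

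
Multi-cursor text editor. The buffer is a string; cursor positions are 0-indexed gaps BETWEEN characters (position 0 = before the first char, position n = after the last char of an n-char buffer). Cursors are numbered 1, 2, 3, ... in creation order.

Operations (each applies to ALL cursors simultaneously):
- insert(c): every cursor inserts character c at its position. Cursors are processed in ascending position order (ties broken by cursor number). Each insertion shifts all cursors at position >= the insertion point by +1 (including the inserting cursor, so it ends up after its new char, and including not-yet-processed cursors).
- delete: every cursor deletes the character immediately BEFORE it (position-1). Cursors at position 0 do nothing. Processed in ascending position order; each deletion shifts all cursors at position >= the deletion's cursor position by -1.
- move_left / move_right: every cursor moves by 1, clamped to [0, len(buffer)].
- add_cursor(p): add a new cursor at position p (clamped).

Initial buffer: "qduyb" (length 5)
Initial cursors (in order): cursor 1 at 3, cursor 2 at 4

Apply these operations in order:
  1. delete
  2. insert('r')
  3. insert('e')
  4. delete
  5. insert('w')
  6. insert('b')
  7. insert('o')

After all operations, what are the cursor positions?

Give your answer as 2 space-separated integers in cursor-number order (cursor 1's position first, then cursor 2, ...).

After op 1 (delete): buffer="qdb" (len 3), cursors c1@2 c2@2, authorship ...
After op 2 (insert('r')): buffer="qdrrb" (len 5), cursors c1@4 c2@4, authorship ..12.
After op 3 (insert('e')): buffer="qdrreeb" (len 7), cursors c1@6 c2@6, authorship ..1212.
After op 4 (delete): buffer="qdrrb" (len 5), cursors c1@4 c2@4, authorship ..12.
After op 5 (insert('w')): buffer="qdrrwwb" (len 7), cursors c1@6 c2@6, authorship ..1212.
After op 6 (insert('b')): buffer="qdrrwwbbb" (len 9), cursors c1@8 c2@8, authorship ..121212.
After op 7 (insert('o')): buffer="qdrrwwbboob" (len 11), cursors c1@10 c2@10, authorship ..12121212.

Answer: 10 10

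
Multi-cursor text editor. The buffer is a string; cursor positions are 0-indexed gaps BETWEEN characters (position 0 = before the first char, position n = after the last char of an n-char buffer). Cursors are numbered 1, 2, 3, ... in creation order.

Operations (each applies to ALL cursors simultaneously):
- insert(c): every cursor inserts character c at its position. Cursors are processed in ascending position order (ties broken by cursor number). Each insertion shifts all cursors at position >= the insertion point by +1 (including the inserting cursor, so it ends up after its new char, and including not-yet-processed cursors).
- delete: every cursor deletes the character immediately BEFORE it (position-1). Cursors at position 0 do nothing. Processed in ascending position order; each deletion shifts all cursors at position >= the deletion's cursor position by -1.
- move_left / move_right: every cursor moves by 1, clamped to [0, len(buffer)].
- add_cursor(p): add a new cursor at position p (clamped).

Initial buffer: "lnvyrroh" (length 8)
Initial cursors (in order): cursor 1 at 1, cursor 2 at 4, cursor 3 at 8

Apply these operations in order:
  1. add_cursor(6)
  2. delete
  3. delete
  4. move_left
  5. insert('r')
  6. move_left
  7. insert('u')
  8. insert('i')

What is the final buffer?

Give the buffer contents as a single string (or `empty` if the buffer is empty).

After op 1 (add_cursor(6)): buffer="lnvyrroh" (len 8), cursors c1@1 c2@4 c4@6 c3@8, authorship ........
After op 2 (delete): buffer="nvro" (len 4), cursors c1@0 c2@2 c4@3 c3@4, authorship ....
After op 3 (delete): buffer="n" (len 1), cursors c1@0 c2@1 c3@1 c4@1, authorship .
After op 4 (move_left): buffer="n" (len 1), cursors c1@0 c2@0 c3@0 c4@0, authorship .
After op 5 (insert('r')): buffer="rrrrn" (len 5), cursors c1@4 c2@4 c3@4 c4@4, authorship 1234.
After op 6 (move_left): buffer="rrrrn" (len 5), cursors c1@3 c2@3 c3@3 c4@3, authorship 1234.
After op 7 (insert('u')): buffer="rrruuuurn" (len 9), cursors c1@7 c2@7 c3@7 c4@7, authorship 12312344.
After op 8 (insert('i')): buffer="rrruuuuiiiirn" (len 13), cursors c1@11 c2@11 c3@11 c4@11, authorship 123123412344.

Answer: rrruuuuiiiirn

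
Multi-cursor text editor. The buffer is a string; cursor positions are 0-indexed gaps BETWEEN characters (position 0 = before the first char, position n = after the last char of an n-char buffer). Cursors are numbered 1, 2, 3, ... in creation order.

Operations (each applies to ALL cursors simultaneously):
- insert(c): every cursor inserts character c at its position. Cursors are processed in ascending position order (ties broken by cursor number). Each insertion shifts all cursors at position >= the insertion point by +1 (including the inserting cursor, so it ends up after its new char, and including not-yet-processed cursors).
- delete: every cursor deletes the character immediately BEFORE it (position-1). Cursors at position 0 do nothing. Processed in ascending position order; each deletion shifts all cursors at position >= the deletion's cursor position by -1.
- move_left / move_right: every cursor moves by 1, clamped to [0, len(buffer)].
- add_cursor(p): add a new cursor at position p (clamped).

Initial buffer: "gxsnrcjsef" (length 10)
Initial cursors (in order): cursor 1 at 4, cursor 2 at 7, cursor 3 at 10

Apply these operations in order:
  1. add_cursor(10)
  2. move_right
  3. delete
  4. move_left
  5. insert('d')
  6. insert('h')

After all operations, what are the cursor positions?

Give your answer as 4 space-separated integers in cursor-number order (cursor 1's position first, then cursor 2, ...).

Answer: 5 13 13 13

Derivation:
After op 1 (add_cursor(10)): buffer="gxsnrcjsef" (len 10), cursors c1@4 c2@7 c3@10 c4@10, authorship ..........
After op 2 (move_right): buffer="gxsnrcjsef" (len 10), cursors c1@5 c2@8 c3@10 c4@10, authorship ..........
After op 3 (delete): buffer="gxsncj" (len 6), cursors c1@4 c2@6 c3@6 c4@6, authorship ......
After op 4 (move_left): buffer="gxsncj" (len 6), cursors c1@3 c2@5 c3@5 c4@5, authorship ......
After op 5 (insert('d')): buffer="gxsdncdddj" (len 10), cursors c1@4 c2@9 c3@9 c4@9, authorship ...1..234.
After op 6 (insert('h')): buffer="gxsdhncdddhhhj" (len 14), cursors c1@5 c2@13 c3@13 c4@13, authorship ...11..234234.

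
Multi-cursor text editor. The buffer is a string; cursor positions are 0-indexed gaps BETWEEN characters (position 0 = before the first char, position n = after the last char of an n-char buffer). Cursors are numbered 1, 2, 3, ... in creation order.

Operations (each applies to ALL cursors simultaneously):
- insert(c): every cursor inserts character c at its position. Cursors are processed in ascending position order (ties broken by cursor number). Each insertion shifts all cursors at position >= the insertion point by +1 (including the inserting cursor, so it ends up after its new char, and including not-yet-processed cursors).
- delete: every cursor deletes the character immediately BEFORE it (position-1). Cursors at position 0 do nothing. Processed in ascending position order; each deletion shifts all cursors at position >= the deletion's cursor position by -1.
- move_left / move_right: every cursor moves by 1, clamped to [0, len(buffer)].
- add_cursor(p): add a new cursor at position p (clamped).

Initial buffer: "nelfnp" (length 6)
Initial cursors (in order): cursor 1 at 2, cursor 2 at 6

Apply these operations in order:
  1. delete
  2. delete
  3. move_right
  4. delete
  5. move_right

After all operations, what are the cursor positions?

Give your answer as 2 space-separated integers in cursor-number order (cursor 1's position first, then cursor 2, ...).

Answer: 0 0

Derivation:
After op 1 (delete): buffer="nlfn" (len 4), cursors c1@1 c2@4, authorship ....
After op 2 (delete): buffer="lf" (len 2), cursors c1@0 c2@2, authorship ..
After op 3 (move_right): buffer="lf" (len 2), cursors c1@1 c2@2, authorship ..
After op 4 (delete): buffer="" (len 0), cursors c1@0 c2@0, authorship 
After op 5 (move_right): buffer="" (len 0), cursors c1@0 c2@0, authorship 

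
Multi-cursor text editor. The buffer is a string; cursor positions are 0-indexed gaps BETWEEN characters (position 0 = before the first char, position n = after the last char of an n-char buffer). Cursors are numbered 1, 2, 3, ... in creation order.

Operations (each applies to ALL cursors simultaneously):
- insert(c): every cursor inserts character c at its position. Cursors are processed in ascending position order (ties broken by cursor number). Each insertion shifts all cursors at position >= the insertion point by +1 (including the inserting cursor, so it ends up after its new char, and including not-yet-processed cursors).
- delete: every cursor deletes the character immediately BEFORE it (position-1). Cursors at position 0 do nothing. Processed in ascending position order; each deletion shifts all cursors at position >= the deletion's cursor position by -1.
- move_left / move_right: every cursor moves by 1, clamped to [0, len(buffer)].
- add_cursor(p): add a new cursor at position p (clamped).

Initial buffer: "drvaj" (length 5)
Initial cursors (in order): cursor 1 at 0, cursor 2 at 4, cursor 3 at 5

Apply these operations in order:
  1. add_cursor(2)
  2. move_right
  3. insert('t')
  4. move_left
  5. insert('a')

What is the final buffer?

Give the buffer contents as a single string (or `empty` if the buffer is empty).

Answer: datrvatajtaat

Derivation:
After op 1 (add_cursor(2)): buffer="drvaj" (len 5), cursors c1@0 c4@2 c2@4 c3@5, authorship .....
After op 2 (move_right): buffer="drvaj" (len 5), cursors c1@1 c4@3 c2@5 c3@5, authorship .....
After op 3 (insert('t')): buffer="dtrvtajtt" (len 9), cursors c1@2 c4@5 c2@9 c3@9, authorship .1..4..23
After op 4 (move_left): buffer="dtrvtajtt" (len 9), cursors c1@1 c4@4 c2@8 c3@8, authorship .1..4..23
After op 5 (insert('a')): buffer="datrvatajtaat" (len 13), cursors c1@2 c4@6 c2@12 c3@12, authorship .11..44..2233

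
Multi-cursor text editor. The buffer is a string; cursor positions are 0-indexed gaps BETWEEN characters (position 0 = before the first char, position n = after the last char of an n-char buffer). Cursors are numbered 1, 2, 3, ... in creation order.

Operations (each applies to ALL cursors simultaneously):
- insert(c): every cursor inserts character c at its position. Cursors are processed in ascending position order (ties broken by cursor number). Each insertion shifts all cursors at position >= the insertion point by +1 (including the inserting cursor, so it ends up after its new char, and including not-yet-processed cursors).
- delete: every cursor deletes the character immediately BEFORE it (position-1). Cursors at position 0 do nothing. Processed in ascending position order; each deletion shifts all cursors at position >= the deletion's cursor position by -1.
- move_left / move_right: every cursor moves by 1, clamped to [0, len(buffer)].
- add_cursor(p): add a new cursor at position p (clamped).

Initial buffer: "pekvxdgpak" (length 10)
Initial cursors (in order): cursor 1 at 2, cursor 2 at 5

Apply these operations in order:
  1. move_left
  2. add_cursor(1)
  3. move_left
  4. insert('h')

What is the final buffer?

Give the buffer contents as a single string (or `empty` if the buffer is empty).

After op 1 (move_left): buffer="pekvxdgpak" (len 10), cursors c1@1 c2@4, authorship ..........
After op 2 (add_cursor(1)): buffer="pekvxdgpak" (len 10), cursors c1@1 c3@1 c2@4, authorship ..........
After op 3 (move_left): buffer="pekvxdgpak" (len 10), cursors c1@0 c3@0 c2@3, authorship ..........
After op 4 (insert('h')): buffer="hhpekhvxdgpak" (len 13), cursors c1@2 c3@2 c2@6, authorship 13...2.......

Answer: hhpekhvxdgpak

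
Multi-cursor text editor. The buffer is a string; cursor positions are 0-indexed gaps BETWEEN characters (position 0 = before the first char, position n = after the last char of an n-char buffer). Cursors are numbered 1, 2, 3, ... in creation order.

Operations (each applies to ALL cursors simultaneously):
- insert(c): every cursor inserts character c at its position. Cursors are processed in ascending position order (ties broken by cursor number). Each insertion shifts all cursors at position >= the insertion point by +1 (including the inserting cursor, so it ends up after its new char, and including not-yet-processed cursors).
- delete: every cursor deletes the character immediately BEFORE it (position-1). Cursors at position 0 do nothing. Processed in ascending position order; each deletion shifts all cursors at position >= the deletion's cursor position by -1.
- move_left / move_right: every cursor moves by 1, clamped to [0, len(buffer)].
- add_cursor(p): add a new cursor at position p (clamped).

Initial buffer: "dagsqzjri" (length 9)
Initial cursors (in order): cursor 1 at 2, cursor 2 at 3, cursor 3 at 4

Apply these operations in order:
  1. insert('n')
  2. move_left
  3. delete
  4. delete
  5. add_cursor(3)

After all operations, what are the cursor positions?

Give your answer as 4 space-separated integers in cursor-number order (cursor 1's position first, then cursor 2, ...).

Answer: 0 0 0 3

Derivation:
After op 1 (insert('n')): buffer="dangnsnqzjri" (len 12), cursors c1@3 c2@5 c3@7, authorship ..1.2.3.....
After op 2 (move_left): buffer="dangnsnqzjri" (len 12), cursors c1@2 c2@4 c3@6, authorship ..1.2.3.....
After op 3 (delete): buffer="dnnnqzjri" (len 9), cursors c1@1 c2@2 c3@3, authorship .123.....
After op 4 (delete): buffer="nqzjri" (len 6), cursors c1@0 c2@0 c3@0, authorship 3.....
After op 5 (add_cursor(3)): buffer="nqzjri" (len 6), cursors c1@0 c2@0 c3@0 c4@3, authorship 3.....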